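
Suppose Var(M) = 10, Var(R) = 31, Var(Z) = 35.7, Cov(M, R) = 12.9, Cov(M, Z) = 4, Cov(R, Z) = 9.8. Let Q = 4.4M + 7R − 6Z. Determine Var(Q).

Var(Q) = a²·Var(M) + b²·Var(R) + c²·Var(Z) + 2ab·Cov(M, R) + 2ac·Cov(M, Z) + 2bc·Cov(R, Z), with a = 4.4, b = 7, c = -6.
= 193.6 + 1519 + 1285.2 + 794.64 + (-211.2) + (-823.2)
= 2758.04.

Var(Q) = 2758.04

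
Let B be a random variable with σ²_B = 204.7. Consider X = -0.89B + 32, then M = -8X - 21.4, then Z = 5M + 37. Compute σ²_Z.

σ²_X = (-0.89)²·204.7 = 162.14287.
σ²_M = (-8)²·162.14287 = 10377.14368.
σ²_Z = 5²·10377.14368 = 259428.592.

σ²_Z = 259428.592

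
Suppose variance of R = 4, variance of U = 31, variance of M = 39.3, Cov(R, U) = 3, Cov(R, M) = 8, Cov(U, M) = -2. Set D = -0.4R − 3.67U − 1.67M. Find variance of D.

variance of D = a²·variance of R + b²·variance of U + c²·variance of M + 2ab·Cov(R, U) + 2ac·Cov(R, M) + 2bc·Cov(U, M), with a = -0.4, b = -3.67, c = -1.67.
= 0.64 + 417.5359 + 109.60377 + 8.808 + 10.688 + (-24.5156)
= 522.76007.

variance of D = 522.76007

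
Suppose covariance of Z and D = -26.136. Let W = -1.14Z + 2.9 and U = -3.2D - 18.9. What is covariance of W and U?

covariance of W and U = -95.344128

covariance of W and U = a·c·covariance of Z and D = (-1.14)·(-3.2)·(-26.136) = -95.344128. Additive constants drop out.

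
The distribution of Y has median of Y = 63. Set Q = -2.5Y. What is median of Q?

median of Q = -157.5

A linear map preserves order up to sign, so median of Q = a·median of Y + b = (-2.5)·63 = -157.5.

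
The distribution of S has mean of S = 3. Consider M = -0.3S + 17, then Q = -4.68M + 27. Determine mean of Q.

mean of M = (-0.3)·3 + 17 = 16.1.
mean of Q = (-4.68)·16.1 + 27 = -48.348.

mean of Q = -48.348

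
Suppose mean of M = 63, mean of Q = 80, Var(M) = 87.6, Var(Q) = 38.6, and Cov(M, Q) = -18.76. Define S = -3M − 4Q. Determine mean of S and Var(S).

mean of S = -509, Var(S) = 955.76

mean of S = (-3)·mean of M + (-4)·mean of Q = (-3)·63 + (-4)·80 = -509.
Var(S) = a²·Var(M) + b²·Var(Q) + 2ab·Cov(M, Q) with a = -3, b = -4.
= (-3)²·87.6 + (-4)²·38.6 + 2·(-3)·(-4)·(-18.76)
= 788.4 + 617.6 + (-450.24) = 955.76.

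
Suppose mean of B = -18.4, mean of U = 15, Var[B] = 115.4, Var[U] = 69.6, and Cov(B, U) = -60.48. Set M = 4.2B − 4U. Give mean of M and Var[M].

mean of M = -137.28, Var[M] = 5181.384

mean of M = 4.2·mean of B + (-4)·mean of U = 4.2·(-18.4) + (-4)·15 = -137.28.
Var[M] = a²·Var[B] + b²·Var[U] + 2ab·Cov(B, U) with a = 4.2, b = -4.
= 4.2²·115.4 + (-4)²·69.6 + 2·4.2·(-4)·(-60.48)
= 2035.656 + 1113.6 + 2032.128 = 5181.384.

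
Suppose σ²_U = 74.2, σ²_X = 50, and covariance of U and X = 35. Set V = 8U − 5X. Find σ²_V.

σ²_V = 3198.8

σ²_V = a²·σ²_U + b²·σ²_X + 2ab·covariance of U and X with a = 8, b = -5.
= 8²·74.2 + (-5)²·50 + 2·8·(-5)·35
= 4748.8 + 1250 + (-2800) = 3198.8.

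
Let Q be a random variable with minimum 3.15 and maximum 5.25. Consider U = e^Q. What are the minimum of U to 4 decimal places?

e^Q is increasing on this domain, so min(U) comes from min(Q) = 3.15: min(U) = exp(3.15) ≈ 23.3361.

min(U) = 23.3361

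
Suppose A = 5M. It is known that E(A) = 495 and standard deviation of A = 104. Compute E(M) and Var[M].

E(M) = 99, Var[M] = 432.64

From A = 5M: E(A) = a·E(M) + b, so E(M) = (E(A) − b)/a = (495 − 0)/5 = 99.
Var[A] = 104² = 10816.
Var[A] = a²·Var[M], so Var[M] = 10816/5² = 432.64.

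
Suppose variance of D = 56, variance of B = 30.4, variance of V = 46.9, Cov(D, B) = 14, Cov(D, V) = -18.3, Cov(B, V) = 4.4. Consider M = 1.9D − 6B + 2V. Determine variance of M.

variance of M = 920.28

variance of M = a²·variance of D + b²·variance of B + c²·variance of V + 2ab·Cov(D, B) + 2ac·Cov(D, V) + 2bc·Cov(B, V), with a = 1.9, b = -6, c = 2.
= 202.16 + 1094.4 + 187.6 + (-319.2) + (-139.08) + (-105.6)
= 920.28.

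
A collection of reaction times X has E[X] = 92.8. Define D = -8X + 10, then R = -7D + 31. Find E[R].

E[R] = 5157.8

E[D] = (-8)·92.8 + 10 = -732.4.
E[R] = (-7)·(-732.4) + 31 = 5157.8.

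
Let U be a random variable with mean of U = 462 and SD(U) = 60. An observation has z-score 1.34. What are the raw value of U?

U = mean of U + z·SD(U) = 462 + 1.34·60 = 542.4.

U = 542.4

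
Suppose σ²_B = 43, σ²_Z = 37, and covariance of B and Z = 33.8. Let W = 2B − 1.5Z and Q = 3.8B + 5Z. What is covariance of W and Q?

By bilinearity, covariance of W and Q = ac·σ²_B + bd·σ²_Z + (ad+bc)·covariance of B and Z, with a=2, b=-1.5, c=3.8, d=5.
ac·σ²_B = 2·3.8·43 = 326.8
bd·σ²_Z = (-1.5)·5·37 = -277.5
(ad+bc)·covariance of B and Z = (4.3)·33.8 = 145.34
covariance of W and Q = 326.8 + (-277.5) + 145.34 = 194.64.

covariance of W and Q = 194.64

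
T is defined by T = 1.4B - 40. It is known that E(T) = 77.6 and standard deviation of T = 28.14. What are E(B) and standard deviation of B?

E(B) = 84, standard deviation of B = 20.1

From T = 1.4B - 40: E(T) = a·E(B) + b, so E(B) = (E(T) − b)/a = (77.6 − (-40))/1.4 = 84.
standard deviation of T = |a|·standard deviation of B, so standard deviation of B = 28.14/|1.4| = 20.1.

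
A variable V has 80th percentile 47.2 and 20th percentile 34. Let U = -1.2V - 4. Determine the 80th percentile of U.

Since a = -1.2 < 0 the transformation is decreasing, reversing order: the 80th percentile of U corresponds to the 20th percentile of V.
So P_{80}(U) = a·P_{20}(V) + b = (-1.2)·34 + (-4) = -44.8.

80th percentile of U = -44.8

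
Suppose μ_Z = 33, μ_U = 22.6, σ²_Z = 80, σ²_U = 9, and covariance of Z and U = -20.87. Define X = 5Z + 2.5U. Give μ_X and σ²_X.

μ_X = 221.5, σ²_X = 1534.5

μ_X = 5·μ_Z + 2.5·μ_U = 5·33 + 2.5·22.6 = 221.5.
σ²_X = a²·σ²_Z + b²·σ²_U + 2ab·covariance of Z and U with a = 5, b = 2.5.
= 5²·80 + 2.5²·9 + 2·5·2.5·(-20.87)
= 2000 + 56.25 + (-521.75) = 1534.5.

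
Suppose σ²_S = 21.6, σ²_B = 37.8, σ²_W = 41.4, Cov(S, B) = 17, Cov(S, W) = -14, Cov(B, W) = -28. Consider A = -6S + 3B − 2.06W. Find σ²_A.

σ²_A = a²·σ²_S + b²·σ²_B + c²·σ²_W + 2ab·Cov(S, B) + 2ac·Cov(S, W) + 2bc·Cov(B, W), with a = -6, b = 3, c = -2.06.
= 777.6 + 340.2 + 175.68504 + (-612) + (-346.08) + 346.08
= 681.48504.

σ²_A = 681.48504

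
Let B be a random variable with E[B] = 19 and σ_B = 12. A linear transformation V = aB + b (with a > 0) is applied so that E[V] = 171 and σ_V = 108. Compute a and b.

σ_V = a·σ_B (a > 0), so a = 108/12 = 9.
E[V] = a·E[B] + b, so b = 171 − 9·19 = 0.

a = 9, b = 0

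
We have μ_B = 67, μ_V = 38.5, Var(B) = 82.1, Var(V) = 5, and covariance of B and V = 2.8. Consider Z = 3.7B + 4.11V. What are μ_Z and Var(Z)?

μ_Z = 406.135, Var(Z) = 1293.5687

μ_Z = 3.7·μ_B + 4.11·μ_V = 3.7·67 + 4.11·38.5 = 406.135.
Var(Z) = a²·Var(B) + b²·Var(V) + 2ab·covariance of B and V with a = 3.7, b = 4.11.
= 3.7²·82.1 + 4.11²·5 + 2·3.7·4.11·2.8
= 1123.949 + 84.4605 + 85.1592 = 1293.5687.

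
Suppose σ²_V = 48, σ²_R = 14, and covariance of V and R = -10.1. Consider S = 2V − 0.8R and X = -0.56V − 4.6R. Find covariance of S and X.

covariance of S and X = 86.1552

By bilinearity, covariance of S and X = ac·σ²_V + bd·σ²_R + (ad+bc)·covariance of V and R, with a=2, b=-0.8, c=-0.56, d=-4.6.
ac·σ²_V = 2·(-0.56)·48 = -53.76
bd·σ²_R = (-0.8)·(-4.6)·14 = 51.52
(ad+bc)·covariance of V and R = (-8.752)·(-10.1) = 88.3952
covariance of S and X = -53.76 + 51.52 + 88.3952 = 86.1552.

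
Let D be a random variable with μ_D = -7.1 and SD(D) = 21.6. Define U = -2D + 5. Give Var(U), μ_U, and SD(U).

Var(U) = 1866.24, μ_U = 19.2, SD(U) = 43.2

U = -2D + 5 is linear with a = -2, b = 5.
Var(D) = 21.6² = 466.56.
Var(U) = a²·Var(D) = (-2)²·466.56 = 1866.24 (the additive constant 5 does not affect variance).
μ_U = a·μ_D + b = (-2)·(-7.1) + 5 = 19.2.
SD(U) = |a|·SD(D) = |-2|·21.6 = 43.2.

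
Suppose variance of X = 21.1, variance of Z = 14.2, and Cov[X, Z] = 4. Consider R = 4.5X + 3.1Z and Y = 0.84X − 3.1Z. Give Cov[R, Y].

Cov[R, Y] = -102.088

By bilinearity, Cov[R, Y] = ac·variance of X + bd·variance of Z + (ad+bc)·Cov[X, Z], with a=4.5, b=3.1, c=0.84, d=-3.1.
ac·variance of X = 4.5·0.84·21.1 = 79.758
bd·variance of Z = 3.1·(-3.1)·14.2 = -136.462
(ad+bc)·Cov[X, Z] = (-11.346)·4 = -45.384
Cov[R, Y] = 79.758 + (-136.462) + (-45.384) = -102.088.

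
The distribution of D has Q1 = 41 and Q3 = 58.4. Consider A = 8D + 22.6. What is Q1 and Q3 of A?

a = 8 > 0: Q1(A) = a·Q1(D)+b = 350.6, Q3(A) = a·Q3(D)+b = 489.8.

Q1(A) = 350.6, Q3(A) = 489.8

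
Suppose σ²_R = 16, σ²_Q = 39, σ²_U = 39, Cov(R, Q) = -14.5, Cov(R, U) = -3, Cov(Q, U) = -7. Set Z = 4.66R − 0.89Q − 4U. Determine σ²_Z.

σ²_Z = a²·σ²_R + b²·σ²_Q + c²·σ²_U + 2ab·Cov(R, Q) + 2ac·Cov(R, U) + 2bc·Cov(Q, U), with a = 4.66, b = -0.89, c = -4.
= 347.4496 + 30.8919 + 624 + 120.2746 + 111.84 + (-49.84)
= 1184.6161.

σ²_Z = 1184.6161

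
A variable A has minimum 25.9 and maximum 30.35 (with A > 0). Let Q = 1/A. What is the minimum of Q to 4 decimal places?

min(Q) = 0.0329

1/A is decreasing on this domain, so min(Q) comes from max(A) = 30.35: min(Q) = 1/(30.35) ≈ 0.0329.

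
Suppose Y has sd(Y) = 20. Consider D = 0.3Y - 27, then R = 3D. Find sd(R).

sd(R) = 18

sd(D) = |0.3|·20 = 6.
sd(R) = |3|·6 = 18.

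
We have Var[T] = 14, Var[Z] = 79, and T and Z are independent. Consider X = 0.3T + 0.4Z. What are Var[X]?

Var[X] = 13.9

Var[X] = a²·Var[T] + b²·Var[Z] + 2ab·covariance of T and Z with a = 0.3, b = 0.4.
Independence gives covariance of T and Z = 0.
= 0.3²·14 + 0.4²·79 + 2·0.3·0.4·0
= 1.26 + 12.64 + 0 = 13.9.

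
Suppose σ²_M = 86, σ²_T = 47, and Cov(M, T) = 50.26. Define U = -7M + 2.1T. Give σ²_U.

σ²_U = a²·σ²_M + b²·σ²_T + 2ab·Cov(M, T) with a = -7, b = 2.1.
= (-7)²·86 + 2.1²·47 + 2·(-7)·2.1·50.26
= 4214 + 207.27 + (-1477.644) = 2943.626.

σ²_U = 2943.626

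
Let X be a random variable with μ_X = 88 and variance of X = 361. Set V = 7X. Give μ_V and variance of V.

μ_V = 616, variance of V = 17689

V = 7X is linear with a = 7, b = 0.
μ_V = a·μ_X + b = 7·88 = 616.
variance of V = a²·variance of X = 7²·361 = 17689.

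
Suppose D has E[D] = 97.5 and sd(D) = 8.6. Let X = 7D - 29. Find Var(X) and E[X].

X = 7D - 29 is linear with a = 7, b = -29.
Var(D) = 8.6² = 73.96.
Var(X) = a²·Var(D) = 7²·73.96 = 3624.04 (the additive constant -29 does not affect variance).
E[X] = a·E[D] + b = 7·97.5 + (-29) = 653.5.

Var(X) = 3624.04, E[X] = 653.5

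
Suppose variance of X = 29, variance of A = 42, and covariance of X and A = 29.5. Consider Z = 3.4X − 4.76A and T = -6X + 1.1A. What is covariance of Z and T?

By bilinearity, covariance of Z and T = ac·variance of X + bd·variance of A + (ad+bc)·covariance of X and A, with a=3.4, b=-4.76, c=-6, d=1.1.
ac·variance of X = 3.4·(-6)·29 = -591.6
bd·variance of A = (-4.76)·1.1·42 = -219.912
(ad+bc)·covariance of X and A = (32.3)·29.5 = 952.85
covariance of Z and T = -591.6 + (-219.912) + 952.85 = 141.338.

covariance of Z and T = 141.338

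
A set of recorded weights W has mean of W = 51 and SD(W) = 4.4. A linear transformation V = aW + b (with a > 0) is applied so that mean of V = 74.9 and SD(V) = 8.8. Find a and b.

SD(V) = a·SD(W) (a > 0), so a = 8.8/4.4 = 2.
mean of V = a·mean of W + b, so b = 74.9 − 2·51 = -27.1.

a = 2, b = -27.1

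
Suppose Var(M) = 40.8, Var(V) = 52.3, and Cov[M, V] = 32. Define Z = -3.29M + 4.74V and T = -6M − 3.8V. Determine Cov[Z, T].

Cov[Z, T] = -646.6516

By bilinearity, Cov[Z, T] = ac·Var(M) + bd·Var(V) + (ad+bc)·Cov[M, V], with a=-3.29, b=4.74, c=-6, d=-3.8.
ac·Var(M) = (-3.29)·(-6)·40.8 = 805.392
bd·Var(V) = 4.74·(-3.8)·52.3 = -942.0276
(ad+bc)·Cov[M, V] = (-15.938)·32 = -510.016
Cov[Z, T] = 805.392 + (-942.0276) + (-510.016) = -646.6516.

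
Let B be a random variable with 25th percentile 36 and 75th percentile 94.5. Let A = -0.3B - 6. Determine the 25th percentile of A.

25th percentile of A = -34.35

Since a = -0.3 < 0 the transformation is decreasing, reversing order: the 25th percentile of A corresponds to the 75th percentile of B.
So P_{25}(A) = a·P_{75}(B) + b = (-0.3)·94.5 + (-6) = -34.35.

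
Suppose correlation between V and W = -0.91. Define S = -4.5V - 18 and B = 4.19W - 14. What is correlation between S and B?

Linear rescalings preserve |correlation|; the slopes -4.5 and 4.19 have opposite signs, so the correlation flips sign: correlation between S and B = −correlation between V and W = 0.91.

correlation between S and B = 0.91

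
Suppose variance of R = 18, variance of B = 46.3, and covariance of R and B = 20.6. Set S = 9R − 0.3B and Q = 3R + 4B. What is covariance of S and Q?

covariance of S and Q = 1153.5

By bilinearity, covariance of S and Q = ac·variance of R + bd·variance of B + (ad+bc)·covariance of R and B, with a=9, b=-0.3, c=3, d=4.
ac·variance of R = 9·3·18 = 486
bd·variance of B = (-0.3)·4·46.3 = -55.56
(ad+bc)·covariance of R and B = (35.1)·20.6 = 723.06
covariance of S and Q = 486 + (-55.56) + 723.06 = 1153.5.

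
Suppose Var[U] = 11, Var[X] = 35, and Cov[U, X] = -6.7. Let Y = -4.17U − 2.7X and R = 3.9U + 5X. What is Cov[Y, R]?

Cov[Y, R] = -441.147

By bilinearity, Cov[Y, R] = ac·Var[U] + bd·Var[X] + (ad+bc)·Cov[U, X], with a=-4.17, b=-2.7, c=3.9, d=5.
ac·Var[U] = (-4.17)·3.9·11 = -178.893
bd·Var[X] = (-2.7)·5·35 = -472.5
(ad+bc)·Cov[U, X] = (-31.38)·(-6.7) = 210.246
Cov[Y, R] = -178.893 + (-472.5) + 210.246 = -441.147.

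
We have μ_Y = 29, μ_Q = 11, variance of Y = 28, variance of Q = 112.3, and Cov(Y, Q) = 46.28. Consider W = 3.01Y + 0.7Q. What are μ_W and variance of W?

μ_W = 3.01·μ_Y + 0.7·μ_Q = 3.01·29 + 0.7·11 = 94.99.
variance of W = a²·variance of Y + b²·variance of Q + 2ab·Cov(Y, Q) with a = 3.01, b = 0.7.
= 3.01²·28 + 0.7²·112.3 + 2·3.01·0.7·46.28
= 253.6828 + 55.027 + 195.02392 = 503.73372.

μ_W = 94.99, variance of W = 503.73372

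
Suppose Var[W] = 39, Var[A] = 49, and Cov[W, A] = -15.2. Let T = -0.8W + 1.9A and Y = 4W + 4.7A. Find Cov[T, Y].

Cov[T, Y] = 254.402

By bilinearity, Cov[T, Y] = ac·Var[W] + bd·Var[A] + (ad+bc)·Cov[W, A], with a=-0.8, b=1.9, c=4, d=4.7.
ac·Var[W] = (-0.8)·4·39 = -124.8
bd·Var[A] = 1.9·4.7·49 = 437.57
(ad+bc)·Cov[W, A] = (3.84)·(-15.2) = -58.368
Cov[T, Y] = -124.8 + 437.57 + (-58.368) = 254.402.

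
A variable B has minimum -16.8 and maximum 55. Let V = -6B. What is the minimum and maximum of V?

a = -6 < 0, so order reverses: min(V) = a·max(B)+b = (-6)·55 = -330; max(V) = a·min(B)+b = (-6)·(-16.8) = 100.8.

min(V) = -330, max(V) = 100.8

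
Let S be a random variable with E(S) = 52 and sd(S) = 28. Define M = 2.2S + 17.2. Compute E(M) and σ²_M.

E(M) = 131.6, σ²_M = 3794.56

M = 2.2S + 17.2 is linear with a = 2.2, b = 17.2.
E(M) = a·E(S) + b = 2.2·52 + 17.2 = 131.6.
σ²_S = 28² = 784.
σ²_M = a²·σ²_S = 2.2²·784 = 3794.56 (the additive constant 17.2 does not affect variance).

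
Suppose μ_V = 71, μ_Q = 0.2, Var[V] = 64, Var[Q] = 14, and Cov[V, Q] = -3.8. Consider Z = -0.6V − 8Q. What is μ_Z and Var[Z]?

μ_Z = (-0.6)·μ_V + (-8)·μ_Q = (-0.6)·71 + (-8)·0.2 = -44.2.
Var[Z] = a²·Var[V] + b²·Var[Q] + 2ab·Cov[V, Q] with a = -0.6, b = -8.
= (-0.6)²·64 + (-8)²·14 + 2·(-0.6)·(-8)·(-3.8)
= 23.04 + 896 + (-36.48) = 882.56.

μ_Z = -44.2, Var[Z] = 882.56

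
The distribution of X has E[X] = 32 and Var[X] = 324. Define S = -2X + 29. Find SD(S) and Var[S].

SD(S) = 36, Var[S] = 1296

S = -2X + 29 is linear with a = -2, b = 29.
SD(X) = √324 = 18.
SD(S) = |a|·SD(X) = |-2|·18 = 36.
Var[S] = a²·Var[X] = (-2)²·324 = 1296 (the additive constant 29 does not affect variance).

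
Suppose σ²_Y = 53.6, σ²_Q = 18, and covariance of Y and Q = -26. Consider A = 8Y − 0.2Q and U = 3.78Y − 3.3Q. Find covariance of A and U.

covariance of A and U = 2338.8

By bilinearity, covariance of A and U = ac·σ²_Y + bd·σ²_Q + (ad+bc)·covariance of Y and Q, with a=8, b=-0.2, c=3.78, d=-3.3.
ac·σ²_Y = 8·3.78·53.6 = 1620.864
bd·σ²_Q = (-0.2)·(-3.3)·18 = 11.88
(ad+bc)·covariance of Y and Q = (-27.156)·(-26) = 706.056
covariance of A and U = 1620.864 + 11.88 + 706.056 = 2338.8.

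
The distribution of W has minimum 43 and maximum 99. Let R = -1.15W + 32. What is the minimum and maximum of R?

a = -1.15 < 0, so order reverses: min(R) = a·max(W)+b = (-1.15)·99 + 32 = -81.85; max(R) = a·min(W)+b = (-1.15)·43 + 32 = -17.45.

min(R) = -81.85, max(R) = -17.45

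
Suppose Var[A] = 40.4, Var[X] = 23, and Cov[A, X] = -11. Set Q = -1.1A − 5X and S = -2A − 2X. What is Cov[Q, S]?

Cov[Q, S] = 184.68

By bilinearity, Cov[Q, S] = ac·Var[A] + bd·Var[X] + (ad+bc)·Cov[A, X], with a=-1.1, b=-5, c=-2, d=-2.
ac·Var[A] = (-1.1)·(-2)·40.4 = 88.88
bd·Var[X] = (-5)·(-2)·23 = 230
(ad+bc)·Cov[A, X] = (12.2)·(-11) = -134.2
Cov[Q, S] = 88.88 + 230 + (-134.2) = 184.68.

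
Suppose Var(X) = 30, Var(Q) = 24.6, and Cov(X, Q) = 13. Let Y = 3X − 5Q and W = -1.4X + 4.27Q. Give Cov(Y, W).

By bilinearity, Cov(Y, W) = ac·Var(X) + bd·Var(Q) + (ad+bc)·Cov(X, Q), with a=3, b=-5, c=-1.4, d=4.27.
ac·Var(X) = 3·(-1.4)·30 = -126
bd·Var(Q) = (-5)·4.27·24.6 = -525.21
(ad+bc)·Cov(X, Q) = (19.81)·13 = 257.53
Cov(Y, W) = -126 + (-525.21) + 257.53 = -393.68.

Cov(Y, W) = -393.68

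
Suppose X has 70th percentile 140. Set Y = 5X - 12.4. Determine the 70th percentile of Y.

Since a = 5 > 0 the transformation is increasing, so the 70th percentile of Y = a·(P_{70} of X) + b = 5·140 + (-12.4) = 687.6.

70th percentile of Y = 687.6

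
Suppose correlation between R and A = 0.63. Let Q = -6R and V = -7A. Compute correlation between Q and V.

correlation between Q and V = 0.63

Linear rescalings preserve correlation up to sign; here the slopes -6 and -7 have the same sign, so correlation between Q and V = correlation between R and A = 0.63.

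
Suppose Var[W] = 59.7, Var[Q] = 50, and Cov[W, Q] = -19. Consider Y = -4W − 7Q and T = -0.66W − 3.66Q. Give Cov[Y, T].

Cov[Y, T] = 1072.668

By bilinearity, Cov[Y, T] = ac·Var[W] + bd·Var[Q] + (ad+bc)·Cov[W, Q], with a=-4, b=-7, c=-0.66, d=-3.66.
ac·Var[W] = (-4)·(-0.66)·59.7 = 157.608
bd·Var[Q] = (-7)·(-3.66)·50 = 1281
(ad+bc)·Cov[W, Q] = (19.26)·(-19) = -365.94
Cov[Y, T] = 157.608 + 1281 + (-365.94) = 1072.668.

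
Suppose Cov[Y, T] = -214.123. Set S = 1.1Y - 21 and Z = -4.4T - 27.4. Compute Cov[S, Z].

Cov[S, Z] = a·c·Cov[Y, T] = 1.1·(-4.4)·(-214.123) = 1036.35532. Additive constants drop out.

Cov[S, Z] = 1036.35532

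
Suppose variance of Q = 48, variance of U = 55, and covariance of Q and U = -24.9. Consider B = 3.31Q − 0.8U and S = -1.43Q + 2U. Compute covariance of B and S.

By bilinearity, covariance of B and S = ac·variance of Q + bd·variance of U + (ad+bc)·covariance of Q and U, with a=3.31, b=-0.8, c=-1.43, d=2.
ac·variance of Q = 3.31·(-1.43)·48 = -227.1984
bd·variance of U = (-0.8)·2·55 = -88
(ad+bc)·covariance of Q and U = (7.764)·(-24.9) = -193.3236
covariance of B and S = -227.1984 + (-88) + (-193.3236) = -508.522.

covariance of B and S = -508.522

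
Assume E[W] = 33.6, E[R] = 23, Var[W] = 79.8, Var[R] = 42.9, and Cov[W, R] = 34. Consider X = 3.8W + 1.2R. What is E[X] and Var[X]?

E[X] = 155.28, Var[X] = 1524.168

E[X] = 3.8·E[W] + 1.2·E[R] = 3.8·33.6 + 1.2·23 = 155.28.
Var[X] = a²·Var[W] + b²·Var[R] + 2ab·Cov[W, R] with a = 3.8, b = 1.2.
= 3.8²·79.8 + 1.2²·42.9 + 2·3.8·1.2·34
= 1152.312 + 61.776 + 310.08 = 1524.168.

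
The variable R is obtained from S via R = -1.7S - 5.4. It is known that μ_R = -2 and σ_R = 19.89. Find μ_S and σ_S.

From R = -1.7S - 5.4: μ_R = a·μ_S + b, so μ_S = (μ_R − b)/a = (-2 − (-5.4))/(-1.7) = -2.
σ_R = |a|·σ_S, so σ_S = 19.89/|-1.7| = 11.7.

μ_S = -2, σ_S = 11.7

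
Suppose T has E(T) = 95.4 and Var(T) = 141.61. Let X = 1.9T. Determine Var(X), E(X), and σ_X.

X = 1.9T is linear with a = 1.9, b = 0.
Var(X) = a²·Var(T) = 1.9²·141.61 = 511.2121.
E(X) = a·E(T) + b = 1.9·95.4 = 181.26.
σ_T = √141.61 = 11.9.
σ_X = |a|·σ_T = |1.9|·11.9 = 22.61.

Var(X) = 511.2121, E(X) = 181.26, σ_X = 22.61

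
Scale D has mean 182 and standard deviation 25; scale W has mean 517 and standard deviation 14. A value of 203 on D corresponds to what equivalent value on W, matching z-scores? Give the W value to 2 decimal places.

W = 528.76

z = (203 − 182)/25 = 0.84.
W = 517 + z·14 = 517 + (203 − 182)·14/25 = 528.76.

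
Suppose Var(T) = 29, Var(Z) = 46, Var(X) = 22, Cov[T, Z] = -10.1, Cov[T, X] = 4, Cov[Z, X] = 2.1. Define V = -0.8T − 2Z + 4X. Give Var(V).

Var(V) = a²·Var(T) + b²·Var(Z) + c²·Var(X) + 2ab·Cov[T, Z] + 2ac·Cov[T, X] + 2bc·Cov[Z, X], with a = -0.8, b = -2, c = 4.
= 18.56 + 184 + 352 + (-32.32) + (-25.6) + (-33.6)
= 463.04.

Var(V) = 463.04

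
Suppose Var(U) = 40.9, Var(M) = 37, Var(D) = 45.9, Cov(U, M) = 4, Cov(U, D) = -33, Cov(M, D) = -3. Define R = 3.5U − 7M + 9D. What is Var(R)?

Var(R) = a²·Var(U) + b²·Var(M) + c²·Var(D) + 2ab·Cov(U, M) + 2ac·Cov(U, D) + 2bc·Cov(M, D), with a = 3.5, b = -7, c = 9.
= 501.025 + 1813 + 3717.9 + (-196) + (-2079) + 378
= 4134.925.

Var(R) = 4134.925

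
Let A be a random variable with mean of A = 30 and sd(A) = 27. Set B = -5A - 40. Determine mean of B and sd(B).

mean of B = -190, sd(B) = 135

B = -5A - 40 is linear with a = -5, b = -40.
mean of B = a·mean of A + b = (-5)·30 + (-40) = -190.
sd(B) = |a|·sd(A) = |-5|·27 = 135.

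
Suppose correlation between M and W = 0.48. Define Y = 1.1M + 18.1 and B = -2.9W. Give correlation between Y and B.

correlation between Y and B = -0.48

Linear rescalings preserve |correlation|; the slopes 1.1 and -2.9 have opposite signs, so the correlation flips sign: correlation between Y and B = −correlation between M and W = -0.48.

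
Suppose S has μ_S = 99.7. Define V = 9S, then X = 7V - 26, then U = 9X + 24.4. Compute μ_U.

μ_V = 9·99.7 = 897.3.
μ_X = 7·897.3 + (-26) = 6255.1.
μ_U = 9·6255.1 + 24.4 = 56320.3.

μ_U = 56320.3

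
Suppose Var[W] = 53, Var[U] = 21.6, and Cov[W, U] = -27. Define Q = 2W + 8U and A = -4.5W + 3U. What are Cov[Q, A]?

By bilinearity, Cov[Q, A] = ac·Var[W] + bd·Var[U] + (ad+bc)·Cov[W, U], with a=2, b=8, c=-4.5, d=3.
ac·Var[W] = 2·(-4.5)·53 = -477
bd·Var[U] = 8·3·21.6 = 518.4
(ad+bc)·Cov[W, U] = (-30)·(-27) = 810
Cov[Q, A] = -477 + 518.4 + 810 = 851.4.

Cov[Q, A] = 851.4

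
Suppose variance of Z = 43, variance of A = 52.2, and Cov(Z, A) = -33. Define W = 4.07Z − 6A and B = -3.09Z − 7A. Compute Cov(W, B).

By bilinearity, Cov(W, B) = ac·variance of Z + bd·variance of A + (ad+bc)·Cov(Z, A), with a=4.07, b=-6, c=-3.09, d=-7.
ac·variance of Z = 4.07·(-3.09)·43 = -540.7809
bd·variance of A = (-6)·(-7)·52.2 = 2192.4
(ad+bc)·Cov(Z, A) = (-9.95)·(-33) = 328.35
Cov(W, B) = -540.7809 + 2192.4 + 328.35 = 1979.9691.

Cov(W, B) = 1979.9691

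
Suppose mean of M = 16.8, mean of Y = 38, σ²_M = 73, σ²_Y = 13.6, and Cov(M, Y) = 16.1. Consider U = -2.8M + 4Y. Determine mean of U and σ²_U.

mean of U = (-2.8)·mean of M + 4·mean of Y = (-2.8)·16.8 + 4·38 = 104.96.
σ²_U = a²·σ²_M + b²·σ²_Y + 2ab·Cov(M, Y) with a = -2.8, b = 4.
= (-2.8)²·73 + 4²·13.6 + 2·(-2.8)·4·16.1
= 572.32 + 217.6 + (-360.64) = 429.28.

mean of U = 104.96, σ²_U = 429.28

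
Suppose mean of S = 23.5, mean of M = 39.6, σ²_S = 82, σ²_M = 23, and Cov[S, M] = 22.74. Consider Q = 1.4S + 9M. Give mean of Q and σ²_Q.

mean of Q = 389.3, σ²_Q = 2596.768

mean of Q = 1.4·mean of S + 9·mean of M = 1.4·23.5 + 9·39.6 = 389.3.
σ²_Q = a²·σ²_S + b²·σ²_M + 2ab·Cov[S, M] with a = 1.4, b = 9.
= 1.4²·82 + 9²·23 + 2·1.4·9·22.74
= 160.72 + 1863 + 573.048 = 2596.768.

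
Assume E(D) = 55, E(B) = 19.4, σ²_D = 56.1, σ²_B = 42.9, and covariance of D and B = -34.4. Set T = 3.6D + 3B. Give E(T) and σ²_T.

E(T) = 256.2, σ²_T = 370.116

E(T) = 3.6·E(D) + 3·E(B) = 3.6·55 + 3·19.4 = 256.2.
σ²_T = a²·σ²_D + b²·σ²_B + 2ab·covariance of D and B with a = 3.6, b = 3.
= 3.6²·56.1 + 3²·42.9 + 2·3.6·3·(-34.4)
= 727.056 + 386.1 + (-743.04) = 370.116.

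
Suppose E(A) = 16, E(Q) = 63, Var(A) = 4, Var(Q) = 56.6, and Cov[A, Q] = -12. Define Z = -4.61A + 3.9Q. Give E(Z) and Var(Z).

E(Z) = (-4.61)·E(A) + 3.9·E(Q) = (-4.61)·16 + 3.9·63 = 171.94.
Var(Z) = a²·Var(A) + b²·Var(Q) + 2ab·Cov[A, Q] with a = -4.61, b = 3.9.
= (-4.61)²·4 + 3.9²·56.6 + 2·(-4.61)·3.9·(-12)
= 85.0084 + 860.886 + 431.496 = 1377.3904.

E(Z) = 171.94, Var(Z) = 1377.3904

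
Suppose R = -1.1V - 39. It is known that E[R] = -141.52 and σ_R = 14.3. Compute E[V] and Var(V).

E[V] = 93.2, Var(V) = 169

From R = -1.1V - 39: E[R] = a·E[V] + b, so E[V] = (E[R] − b)/a = (-141.52 − (-39))/(-1.1) = 93.2.
Var(R) = 14.3² = 204.49.
Var(R) = a²·Var(V), so Var(V) = 204.49/(-1.1)² = 169.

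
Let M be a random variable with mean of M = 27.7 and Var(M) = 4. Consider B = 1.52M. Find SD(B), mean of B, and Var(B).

SD(B) = 3.04, mean of B = 42.104, Var(B) = 9.2416

B = 1.52M is linear with a = 1.52, b = 0.
SD(M) = √4 = 2.
SD(B) = |a|·SD(M) = |1.52|·2 = 3.04.
mean of B = a·mean of M + b = 1.52·27.7 = 42.104.
Var(B) = a²·Var(M) = 1.52²·4 = 9.2416.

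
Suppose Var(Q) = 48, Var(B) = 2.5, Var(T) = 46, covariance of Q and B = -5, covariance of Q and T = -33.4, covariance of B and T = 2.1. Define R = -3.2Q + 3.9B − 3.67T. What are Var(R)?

Var(R) = 429.3006

Var(R) = a²·Var(Q) + b²·Var(B) + c²·Var(T) + 2ab·covariance of Q and B + 2ac·covariance of Q and T + 2bc·covariance of B and T, with a = -3.2, b = 3.9, c = -3.67.
= 491.52 + 38.025 + 619.5694 + 124.8 + (-784.4992) + (-60.1146)
= 429.3006.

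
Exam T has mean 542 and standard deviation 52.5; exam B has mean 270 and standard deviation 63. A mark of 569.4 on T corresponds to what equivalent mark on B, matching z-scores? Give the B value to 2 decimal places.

z = (569.4 − 542)/52.5 ≈ 0.5219.
B = 270 + z·63 = 270 + (569.4 − 542)·63/52.5 = 302.88.

B = 302.88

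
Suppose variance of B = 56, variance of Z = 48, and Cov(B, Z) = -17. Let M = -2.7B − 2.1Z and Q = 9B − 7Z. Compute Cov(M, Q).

Cov(M, Q) = -655.2

By bilinearity, Cov(M, Q) = ac·variance of B + bd·variance of Z + (ad+bc)·Cov(B, Z), with a=-2.7, b=-2.1, c=9, d=-7.
ac·variance of B = (-2.7)·9·56 = -1360.8
bd·variance of Z = (-2.1)·(-7)·48 = 705.6
(ad+bc)·Cov(B, Z) = (0)·(-17) = 0
Cov(M, Q) = -1360.8 + 705.6 + 0 = -655.2.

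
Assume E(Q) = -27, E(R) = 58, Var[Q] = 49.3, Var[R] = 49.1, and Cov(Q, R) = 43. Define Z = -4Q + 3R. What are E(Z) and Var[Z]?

E(Z) = (-4)·E(Q) + 3·E(R) = (-4)·(-27) + 3·58 = 282.
Var[Z] = a²·Var[Q] + b²·Var[R] + 2ab·Cov(Q, R) with a = -4, b = 3.
= (-4)²·49.3 + 3²·49.1 + 2·(-4)·3·43
= 788.8 + 441.9 + (-1032) = 198.7.

E(Z) = 282, Var[Z] = 198.7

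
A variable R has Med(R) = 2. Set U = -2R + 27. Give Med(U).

Med(U) = 23

A linear map preserves order up to sign, so Med(U) = a·Med(R) + b = (-2)·2 + 27 = 23.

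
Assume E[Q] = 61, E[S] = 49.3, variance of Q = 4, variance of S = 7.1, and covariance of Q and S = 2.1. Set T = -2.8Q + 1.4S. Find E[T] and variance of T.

E[T] = -101.78, variance of T = 28.812

E[T] = (-2.8)·E[Q] + 1.4·E[S] = (-2.8)·61 + 1.4·49.3 = -101.78.
variance of T = a²·variance of Q + b²·variance of S + 2ab·covariance of Q and S with a = -2.8, b = 1.4.
= (-2.8)²·4 + 1.4²·7.1 + 2·(-2.8)·1.4·2.1
= 31.36 + 13.916 + (-16.464) = 28.812.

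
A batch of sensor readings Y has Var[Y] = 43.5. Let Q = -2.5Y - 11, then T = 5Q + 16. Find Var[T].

Var[Q] = (-2.5)²·43.5 = 271.875.
Var[T] = 5²·271.875 = 6796.875.

Var[T] = 6796.875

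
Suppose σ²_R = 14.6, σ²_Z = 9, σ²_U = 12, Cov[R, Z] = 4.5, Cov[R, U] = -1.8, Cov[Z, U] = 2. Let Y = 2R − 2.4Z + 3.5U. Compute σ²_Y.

σ²_Y = 155.24

σ²_Y = a²·σ²_R + b²·σ²_Z + c²·σ²_U + 2ab·Cov[R, Z] + 2ac·Cov[R, U] + 2bc·Cov[Z, U], with a = 2, b = -2.4, c = 3.5.
= 58.4 + 51.84 + 147 + (-43.2) + (-25.2) + (-33.6)
= 155.24.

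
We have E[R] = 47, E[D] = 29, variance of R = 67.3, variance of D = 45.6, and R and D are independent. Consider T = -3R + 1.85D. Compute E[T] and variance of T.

E[T] = (-3)·E[R] + 1.85·E[D] = (-3)·47 + 1.85·29 = -87.35.
variance of T = a²·variance of R + b²·variance of D + 2ab·covariance of R and D with a = -3, b = 1.85.
Independence gives covariance of R and D = 0.
= (-3)²·67.3 + 1.85²·45.6 + 2·(-3)·1.85·0
= 605.7 + 156.066 + 0 = 761.766.

E[T] = -87.35, variance of T = 761.766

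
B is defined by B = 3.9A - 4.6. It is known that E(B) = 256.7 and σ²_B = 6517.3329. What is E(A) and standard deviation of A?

From B = 3.9A - 4.6: E(B) = a·E(A) + b, so E(A) = (E(B) − b)/a = (256.7 − (-4.6))/3.9 = 67.
standard deviation of B = √6517.3329 = 80.73.
standard deviation of B = |a|·standard deviation of A, so standard deviation of A = 80.73/|3.9| = 20.7.

E(A) = 67, standard deviation of A = 20.7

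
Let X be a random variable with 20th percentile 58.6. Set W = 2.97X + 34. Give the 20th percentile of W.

20th percentile of W = 208.042

Since a = 2.97 > 0 the transformation is increasing, so the 20th percentile of W = a·(P_{20} of X) + b = 2.97·58.6 + 34 = 208.042.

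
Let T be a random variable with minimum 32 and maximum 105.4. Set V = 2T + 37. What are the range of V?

Range of T = 105.4 − 32 = 73.4.
Range(V) = |a|·Range(T) = |2|·73.4 = 146.8.

Range(V) = 146.8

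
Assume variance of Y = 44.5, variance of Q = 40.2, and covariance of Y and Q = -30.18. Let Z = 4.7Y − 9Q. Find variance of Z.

variance of Z = a²·variance of Y + b²·variance of Q + 2ab·covariance of Y and Q with a = 4.7, b = -9.
= 4.7²·44.5 + (-9)²·40.2 + 2·4.7·(-9)·(-30.18)
= 983.005 + 3256.2 + 2553.228 = 6792.433.

variance of Z = 6792.433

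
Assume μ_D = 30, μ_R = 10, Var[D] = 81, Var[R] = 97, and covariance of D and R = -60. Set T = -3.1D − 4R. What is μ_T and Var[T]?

μ_T = -133, Var[T] = 842.41

μ_T = (-3.1)·μ_D + (-4)·μ_R = (-3.1)·30 + (-4)·10 = -133.
Var[T] = a²·Var[D] + b²·Var[R] + 2ab·covariance of D and R with a = -3.1, b = -4.
= (-3.1)²·81 + (-4)²·97 + 2·(-3.1)·(-4)·(-60)
= 778.41 + 1552 + (-1488) = 842.41.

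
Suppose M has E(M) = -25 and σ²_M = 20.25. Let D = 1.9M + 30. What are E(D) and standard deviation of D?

E(D) = -17.5, standard deviation of D = 8.55

D = 1.9M + 30 is linear with a = 1.9, b = 30.
E(D) = a·E(M) + b = 1.9·(-25) + 30 = -17.5.
standard deviation of M = √20.25 = 4.5.
standard deviation of D = |a|·standard deviation of M = |1.9|·4.5 = 8.55.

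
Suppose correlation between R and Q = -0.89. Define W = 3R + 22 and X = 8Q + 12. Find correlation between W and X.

correlation between W and X = -0.89

Linear rescalings preserve correlation up to sign; here the slopes 3 and 8 have the same sign, so correlation between W and X = correlation between R and Q = -0.89.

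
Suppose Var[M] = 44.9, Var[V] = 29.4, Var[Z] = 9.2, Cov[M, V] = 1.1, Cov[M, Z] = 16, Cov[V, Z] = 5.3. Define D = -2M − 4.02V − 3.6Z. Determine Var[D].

Var[D] = a²·Var[M] + b²·Var[V] + c²·Var[Z] + 2ab·Cov[M, V] + 2ac·Cov[M, Z] + 2bc·Cov[V, Z], with a = -2, b = -4.02, c = -3.6.
= 179.6 + 475.11576 + 119.232 + 17.688 + 230.4 + 153.4032
= 1175.43896.

Var[D] = 1175.43896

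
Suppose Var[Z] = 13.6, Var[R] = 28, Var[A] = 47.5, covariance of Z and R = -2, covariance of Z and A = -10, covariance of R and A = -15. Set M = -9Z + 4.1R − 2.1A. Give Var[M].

Var[M] = a²·Var[Z] + b²·Var[R] + c²·Var[A] + 2ab·covariance of Z and R + 2ac·covariance of Z and A + 2bc·covariance of R and A, with a = -9, b = 4.1, c = -2.1.
= 1101.6 + 470.68 + 209.475 + 147.6 + (-378) + 258.3
= 1809.655.

Var[M] = 1809.655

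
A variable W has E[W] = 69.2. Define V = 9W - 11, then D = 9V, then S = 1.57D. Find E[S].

E[V] = 9·69.2 + (-11) = 611.8.
E[D] = 9·611.8 = 5506.2.
E[S] = 1.57·5506.2 = 8644.734.

E[S] = 8644.734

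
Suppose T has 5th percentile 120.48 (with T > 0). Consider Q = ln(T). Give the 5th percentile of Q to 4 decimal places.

ln(T) is increasing, so P_{5}(Q) = g(P_{5}(T)) ≈ 4.7915.

5th percentile of Q = 4.7915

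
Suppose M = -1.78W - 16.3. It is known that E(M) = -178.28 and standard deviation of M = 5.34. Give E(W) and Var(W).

E(W) = 91, Var(W) = 9

From M = -1.78W - 16.3: E(M) = a·E(W) + b, so E(W) = (E(M) − b)/a = (-178.28 − (-16.3))/(-1.78) = 91.
Var(M) = 5.34² = 28.5156.
Var(M) = a²·Var(W), so Var(W) = 28.5156/(-1.78)² = 9.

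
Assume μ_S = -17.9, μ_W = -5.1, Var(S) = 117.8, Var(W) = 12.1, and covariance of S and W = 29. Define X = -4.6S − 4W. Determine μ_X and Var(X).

μ_X = (-4.6)·μ_S + (-4)·μ_W = (-4.6)·(-17.9) + (-4)·(-5.1) = 102.74.
Var(X) = a²·Var(S) + b²·Var(W) + 2ab·covariance of S and W with a = -4.6, b = -4.
= (-4.6)²·117.8 + (-4)²·12.1 + 2·(-4.6)·(-4)·29
= 2492.648 + 193.6 + 1067.2 = 3753.448.

μ_X = 102.74, Var(X) = 3753.448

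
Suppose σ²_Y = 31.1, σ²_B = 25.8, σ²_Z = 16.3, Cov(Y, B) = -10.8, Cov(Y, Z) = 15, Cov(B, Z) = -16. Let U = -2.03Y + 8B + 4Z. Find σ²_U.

σ²_U = 1123.34399

σ²_U = a²·σ²_Y + b²·σ²_B + c²·σ²_Z + 2ab·Cov(Y, B) + 2ac·Cov(Y, Z) + 2bc·Cov(B, Z), with a = -2.03, b = 8, c = 4.
= 128.15999 + 1651.2 + 260.8 + 350.784 + (-243.6) + (-1024)
= 1123.34399.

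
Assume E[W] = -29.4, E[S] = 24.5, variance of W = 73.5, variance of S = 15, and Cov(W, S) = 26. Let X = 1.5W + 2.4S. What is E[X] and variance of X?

E[X] = 1.5·E[W] + 2.4·E[S] = 1.5·(-29.4) + 2.4·24.5 = 14.7.
variance of X = a²·variance of W + b²·variance of S + 2ab·Cov(W, S) with a = 1.5, b = 2.4.
= 1.5²·73.5 + 2.4²·15 + 2·1.5·2.4·26
= 165.375 + 86.4 + 187.2 = 438.975.

E[X] = 14.7, variance of X = 438.975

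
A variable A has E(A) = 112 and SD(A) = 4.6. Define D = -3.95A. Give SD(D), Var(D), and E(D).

SD(D) = 18.17, Var(D) = 330.1489, E(D) = -442.4

D = -3.95A is linear with a = -3.95, b = 0.
SD(D) = |a|·SD(A) = |-3.95|·4.6 = 18.17.
Var(A) = 4.6² = 21.16.
Var(D) = a²·Var(A) = (-3.95)²·21.16 = 330.1489.
E(D) = a·E(A) + b = (-3.95)·112 = -442.4.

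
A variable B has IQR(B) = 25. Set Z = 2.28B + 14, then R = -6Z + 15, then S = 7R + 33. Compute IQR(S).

IQR(Z) = |2.28|·25 = 57.
IQR(R) = |-6|·57 = 342.
IQR(S) = |7|·342 = 2394.

IQR(S) = 2394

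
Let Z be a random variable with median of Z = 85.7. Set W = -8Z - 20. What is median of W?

A linear map preserves order up to sign, so median of W = a·median of Z + b = (-8)·85.7 + (-20) = -705.6.

median of W = -705.6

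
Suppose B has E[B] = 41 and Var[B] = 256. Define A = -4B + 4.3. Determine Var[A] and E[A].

Var[A] = 4096, E[A] = -159.7

A = -4B + 4.3 is linear with a = -4, b = 4.3.
Var[A] = a²·Var[B] = (-4)²·256 = 4096 (the additive constant 4.3 does not affect variance).
E[A] = a·E[B] + b = (-4)·41 + 4.3 = -159.7.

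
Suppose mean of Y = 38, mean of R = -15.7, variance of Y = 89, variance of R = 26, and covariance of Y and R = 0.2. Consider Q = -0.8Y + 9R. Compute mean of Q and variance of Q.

mean of Q = (-0.8)·mean of Y + 9·mean of R = (-0.8)·38 + 9·(-15.7) = -171.7.
variance of Q = a²·variance of Y + b²·variance of R + 2ab·covariance of Y and R with a = -0.8, b = 9.
= (-0.8)²·89 + 9²·26 + 2·(-0.8)·9·0.2
= 56.96 + 2106 + (-2.88) = 2160.08.

mean of Q = -171.7, variance of Q = 2160.08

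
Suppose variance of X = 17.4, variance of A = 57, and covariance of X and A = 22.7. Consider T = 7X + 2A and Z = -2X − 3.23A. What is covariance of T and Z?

By bilinearity, covariance of T and Z = ac·variance of X + bd·variance of A + (ad+bc)·covariance of X and A, with a=7, b=2, c=-2, d=-3.23.
ac·variance of X = 7·(-2)·17.4 = -243.6
bd·variance of A = 2·(-3.23)·57 = -368.22
(ad+bc)·covariance of X and A = (-26.61)·22.7 = -604.047
covariance of T and Z = -243.6 + (-368.22) + (-604.047) = -1215.867.

covariance of T and Z = -1215.867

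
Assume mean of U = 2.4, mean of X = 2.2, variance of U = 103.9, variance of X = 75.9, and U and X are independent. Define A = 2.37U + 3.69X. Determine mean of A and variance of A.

mean of A = 2.37·mean of U + 3.69·mean of X = 2.37·2.4 + 3.69·2.2 = 13.806.
variance of A = a²·variance of U + b²·variance of X + 2ab·Cov[U, X] with a = 2.37, b = 3.69.
Independence gives Cov[U, X] = 0.
= 2.37²·103.9 + 3.69²·75.9 + 2·2.37·3.69·0
= 583.59591 + 1033.46199 + 0 = 1617.0579.

mean of A = 13.806, variance of A = 1617.0579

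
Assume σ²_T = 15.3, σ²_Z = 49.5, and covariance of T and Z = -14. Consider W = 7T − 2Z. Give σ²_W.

σ²_W = 1339.7

σ²_W = a²·σ²_T + b²·σ²_Z + 2ab·covariance of T and Z with a = 7, b = -2.
= 7²·15.3 + (-2)²·49.5 + 2·7·(-2)·(-14)
= 749.7 + 198 + 392 = 1339.7.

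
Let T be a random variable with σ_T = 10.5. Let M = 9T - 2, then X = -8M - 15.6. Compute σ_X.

σ_X = 756

σ_M = |9|·10.5 = 94.5.
σ_X = |-8|·94.5 = 756.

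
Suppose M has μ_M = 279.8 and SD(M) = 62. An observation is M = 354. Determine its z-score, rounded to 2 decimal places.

z = 1.20

z = (M − μ_M) / SD(M) = (354 − 279.8) / 62 ≈ 1.20.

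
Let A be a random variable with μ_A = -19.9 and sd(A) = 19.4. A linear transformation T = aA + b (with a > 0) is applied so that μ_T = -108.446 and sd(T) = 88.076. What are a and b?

a = 4.54, b = -18.1

sd(T) = a·sd(A) (a > 0), so a = 88.076/19.4 = 4.54.
μ_T = a·μ_A + b, so b = -108.446 − 4.54·(-19.9) = -18.1.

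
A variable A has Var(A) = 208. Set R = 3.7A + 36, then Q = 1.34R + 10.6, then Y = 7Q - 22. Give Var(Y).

Var(R) = 3.7²·208 = 2847.52.
Var(Q) = 1.34²·2847.52 = 5113.006912.
Var(Y) = 7²·5113.006912 = 250537.338688.

Var(Y) = 250537.338688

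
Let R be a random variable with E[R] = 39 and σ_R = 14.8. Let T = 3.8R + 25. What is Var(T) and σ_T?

Var(T) = 3162.9376, σ_T = 56.24

T = 3.8R + 25 is linear with a = 3.8, b = 25.
Var(R) = 14.8² = 219.04.
Var(T) = a²·Var(R) = 3.8²·219.04 = 3162.9376 (the additive constant 25 does not affect variance).
σ_T = |a|·σ_R = |3.8|·14.8 = 56.24.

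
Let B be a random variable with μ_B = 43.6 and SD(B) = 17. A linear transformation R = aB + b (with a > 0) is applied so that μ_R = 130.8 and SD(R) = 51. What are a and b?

a = 3, b = 0

SD(R) = a·SD(B) (a > 0), so a = 51/17 = 3.
μ_R = a·μ_B + b, so b = 130.8 − 3·43.6 = 0.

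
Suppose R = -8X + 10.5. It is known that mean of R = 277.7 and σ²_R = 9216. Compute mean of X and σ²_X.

mean of X = -33.4, σ²_X = 144

From R = -8X + 10.5: mean of R = a·mean of X + b, so mean of X = (mean of R − b)/a = (277.7 − 10.5)/(-8) = -33.4.
σ²_R = a²·σ²_X, so σ²_X = 9216/(-8)² = 144.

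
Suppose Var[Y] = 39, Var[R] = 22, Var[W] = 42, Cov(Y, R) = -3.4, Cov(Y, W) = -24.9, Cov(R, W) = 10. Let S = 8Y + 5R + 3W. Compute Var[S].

Var[S] = 2256.8

Var[S] = a²·Var[Y] + b²·Var[R] + c²·Var[W] + 2ab·Cov(Y, R) + 2ac·Cov(Y, W) + 2bc·Cov(R, W), with a = 8, b = 5, c = 3.
= 2496 + 550 + 378 + (-272) + (-1195.2) + 300
= 2256.8.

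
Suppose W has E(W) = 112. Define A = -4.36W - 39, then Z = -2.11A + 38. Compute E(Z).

E(A) = (-4.36)·112 + (-39) = -527.32.
E(Z) = (-2.11)·(-527.32) + 38 = 1150.6452.

E(Z) = 1150.6452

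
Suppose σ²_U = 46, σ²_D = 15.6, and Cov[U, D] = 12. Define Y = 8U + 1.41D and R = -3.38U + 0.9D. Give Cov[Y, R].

By bilinearity, Cov[Y, R] = ac·σ²_U + bd·σ²_D + (ad+bc)·Cov[U, D], with a=8, b=1.41, c=-3.38, d=0.9.
ac·σ²_U = 8·(-3.38)·46 = -1243.84
bd·σ²_D = 1.41·0.9·15.6 = 19.7964
(ad+bc)·Cov[U, D] = (2.4342)·12 = 29.2104
Cov[Y, R] = -1243.84 + 19.7964 + 29.2104 = -1194.8332.

Cov[Y, R] = -1194.8332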